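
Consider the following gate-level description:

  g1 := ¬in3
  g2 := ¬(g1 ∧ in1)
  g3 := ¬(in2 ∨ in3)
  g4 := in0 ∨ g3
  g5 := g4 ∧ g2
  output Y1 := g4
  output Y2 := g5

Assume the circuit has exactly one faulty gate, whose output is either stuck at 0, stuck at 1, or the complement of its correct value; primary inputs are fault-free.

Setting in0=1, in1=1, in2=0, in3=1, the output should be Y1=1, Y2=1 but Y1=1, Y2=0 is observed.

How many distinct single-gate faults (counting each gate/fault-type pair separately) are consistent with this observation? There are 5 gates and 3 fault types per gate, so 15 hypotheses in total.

6

Fault-free: g1=0, g2=1, g3=0, g4=1, g5=1 → Y1=1, Y2=1. Observed Y1=1, Y2=0.
  g1: stuck-at-1, inverted output ✓; others ✗
  g2: stuck-at-0, inverted output ✓; others ✗
  g3: none of the 3 fault types match ✗
  g4: none of the 3 fault types match ✗
  g5: stuck-at-0, inverted output ✓; others ✗
Consistent faults: {g1 stuck-at-1, g1 inverted output, g2 stuck-at-0, g2 inverted output, g5 stuck-at-0, g5 inverted output} — 6 in all.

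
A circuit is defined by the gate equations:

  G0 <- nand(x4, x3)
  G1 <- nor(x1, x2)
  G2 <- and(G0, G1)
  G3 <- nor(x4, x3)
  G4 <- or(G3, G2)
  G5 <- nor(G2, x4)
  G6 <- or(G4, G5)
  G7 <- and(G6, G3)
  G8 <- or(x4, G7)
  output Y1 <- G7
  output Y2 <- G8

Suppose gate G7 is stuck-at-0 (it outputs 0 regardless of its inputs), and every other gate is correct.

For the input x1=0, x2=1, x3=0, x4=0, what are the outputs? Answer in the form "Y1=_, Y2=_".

Propagate with G7 forced: G0=1, G1=0, G2=0, G3=1, G4=1, G5=1, G6=1, G7=0 [stuck-at-0], G8=0.
So the outputs are Y1=0, Y2=0. (Without the fault they would be Y1=1, Y2=1.)

Y1=0, Y2=0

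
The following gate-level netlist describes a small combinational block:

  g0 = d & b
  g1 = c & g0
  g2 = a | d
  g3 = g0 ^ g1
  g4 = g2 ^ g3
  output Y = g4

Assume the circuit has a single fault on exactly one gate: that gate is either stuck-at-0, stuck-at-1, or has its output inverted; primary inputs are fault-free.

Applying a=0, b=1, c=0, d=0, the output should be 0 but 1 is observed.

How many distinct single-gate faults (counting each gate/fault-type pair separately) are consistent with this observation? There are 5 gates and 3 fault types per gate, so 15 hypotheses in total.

10

Fault-free: g0=0, g1=0, g2=0, g3=0, g4=0 → 0. Observed 1.
  g0: stuck-at-1, inverted output ✓; others ✗
  g1: stuck-at-1, inverted output ✓; others ✗
  g2: stuck-at-1, inverted output ✓; others ✗
  g3: stuck-at-1, inverted output ✓; others ✗
  g4: stuck-at-1, inverted output ✓; others ✗
Consistent faults: {g0 stuck-at-1, g0 inverted output, g1 stuck-at-1, g1 inverted output, g2 stuck-at-1, g2 inverted output, g3 stuck-at-1, g3 inverted output, g4 stuck-at-1, g4 inverted output} — 10 in all.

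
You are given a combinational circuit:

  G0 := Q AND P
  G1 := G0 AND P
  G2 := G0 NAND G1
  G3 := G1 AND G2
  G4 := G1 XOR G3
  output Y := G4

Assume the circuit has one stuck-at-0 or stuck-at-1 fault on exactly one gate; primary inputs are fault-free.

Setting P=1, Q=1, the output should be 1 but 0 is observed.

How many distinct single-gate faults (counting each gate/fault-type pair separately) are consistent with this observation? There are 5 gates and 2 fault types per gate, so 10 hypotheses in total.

5

Fault-free: G0=1, G1=1, G2=0, G3=0, G4=1 → 1. Observed 0.
  G0 stuck-at-0: output 0 ✓
  G0 stuck-at-1: output 1 ✗
  G1 stuck-at-0: output 0 ✓
  G1 stuck-at-1: output 1 ✗
  G2 stuck-at-0: output 1 ✗
  G2 stuck-at-1: output 0 ✓
  G3 stuck-at-0: output 1 ✗
  G3 stuck-at-1: output 0 ✓
  G4 stuck-at-0: output 0 ✓
  G4 stuck-at-1: output 1 ✗
Consistent faults: {G0 stuck-at-0, G1 stuck-at-0, G2 stuck-at-1, G3 stuck-at-1, G4 stuck-at-0} — 5 in all.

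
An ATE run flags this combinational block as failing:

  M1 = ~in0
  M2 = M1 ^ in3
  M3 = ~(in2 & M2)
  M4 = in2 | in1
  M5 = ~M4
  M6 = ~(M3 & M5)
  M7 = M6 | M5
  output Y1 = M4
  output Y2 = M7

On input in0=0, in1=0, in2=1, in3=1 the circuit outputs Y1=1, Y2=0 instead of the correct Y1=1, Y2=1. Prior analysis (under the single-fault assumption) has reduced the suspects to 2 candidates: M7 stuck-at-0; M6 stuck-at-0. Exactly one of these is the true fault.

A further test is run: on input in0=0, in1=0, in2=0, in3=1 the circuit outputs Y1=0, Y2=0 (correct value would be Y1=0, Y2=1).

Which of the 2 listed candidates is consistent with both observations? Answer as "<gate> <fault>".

Evaluate each candidate on input in0=0, in1=0, in2=0, in3=1:
  M7 stuck-at-0: M1=1, M2=0, M3=1, M4=0, M5=1, M6=0, M7=0 [stuck-at-0] → Y1=0, Y2=0 — matches
  M6 stuck-at-0: M1=1, M2=0, M3=1, M4=0, M5=1, M6=0 [stuck-at-0], M7=1 → Y1=0, Y2=1 — eliminated
Only M7 stuck-at-0 reproduces the observed Y1=0, Y2=0.

M7 stuck-at-0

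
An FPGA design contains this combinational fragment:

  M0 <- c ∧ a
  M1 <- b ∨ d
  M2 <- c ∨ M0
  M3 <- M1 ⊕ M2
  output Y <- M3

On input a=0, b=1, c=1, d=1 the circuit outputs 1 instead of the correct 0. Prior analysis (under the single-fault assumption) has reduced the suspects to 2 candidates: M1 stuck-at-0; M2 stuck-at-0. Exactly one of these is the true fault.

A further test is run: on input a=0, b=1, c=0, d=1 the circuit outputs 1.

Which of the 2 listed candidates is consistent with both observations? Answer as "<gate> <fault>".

M2 stuck-at-0

Evaluate each candidate on input a=0, b=1, c=0, d=1:
  M1 stuck-at-0: M0=0, M1=0 [stuck-at-0], M2=0, M3=0 → 0 — eliminated
  M2 stuck-at-0: M0=0, M1=1, M2=0 [stuck-at-0], M3=1 → 1 — matches
Only M2 stuck-at-0 reproduces the observed 1.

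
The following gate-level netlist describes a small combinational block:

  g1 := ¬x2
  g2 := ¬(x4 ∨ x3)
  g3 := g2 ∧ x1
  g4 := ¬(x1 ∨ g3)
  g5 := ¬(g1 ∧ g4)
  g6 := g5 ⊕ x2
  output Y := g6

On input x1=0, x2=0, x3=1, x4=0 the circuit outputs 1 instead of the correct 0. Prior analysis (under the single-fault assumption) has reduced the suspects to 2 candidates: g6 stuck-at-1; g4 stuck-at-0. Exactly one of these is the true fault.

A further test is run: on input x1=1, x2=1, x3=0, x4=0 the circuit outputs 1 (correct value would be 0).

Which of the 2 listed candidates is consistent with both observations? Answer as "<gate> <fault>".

g6 stuck-at-1

Evaluate each candidate on input x1=1, x2=1, x3=0, x4=0:
  g6 stuck-at-1: g1=0, g2=1, g3=1, g4=0, g5=1, g6=1 [stuck-at-1] → 1 — matches
  g4 stuck-at-0: g1=0, g2=1, g3=1, g4=0 [stuck-at-0], g5=1, g6=0 → 0 — eliminated
Only g6 stuck-at-1 reproduces the observed 1.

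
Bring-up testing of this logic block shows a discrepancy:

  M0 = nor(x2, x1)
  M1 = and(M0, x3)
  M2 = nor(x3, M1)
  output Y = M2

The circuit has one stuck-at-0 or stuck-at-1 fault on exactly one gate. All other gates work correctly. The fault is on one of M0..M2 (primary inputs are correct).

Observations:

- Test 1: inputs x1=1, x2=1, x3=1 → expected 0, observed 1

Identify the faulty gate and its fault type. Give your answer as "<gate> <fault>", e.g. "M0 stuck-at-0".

M2 stuck-at-1

Fault-free values for test 1 (x1=1, x2=1, x3=1): M0=0, M1=0, M2=0, giving Y=0. Observed 1.
Test 1: faults giving observed 1 are {M2 stuck-at-1}.
Only M2 stuck-at-1 is consistent with every test.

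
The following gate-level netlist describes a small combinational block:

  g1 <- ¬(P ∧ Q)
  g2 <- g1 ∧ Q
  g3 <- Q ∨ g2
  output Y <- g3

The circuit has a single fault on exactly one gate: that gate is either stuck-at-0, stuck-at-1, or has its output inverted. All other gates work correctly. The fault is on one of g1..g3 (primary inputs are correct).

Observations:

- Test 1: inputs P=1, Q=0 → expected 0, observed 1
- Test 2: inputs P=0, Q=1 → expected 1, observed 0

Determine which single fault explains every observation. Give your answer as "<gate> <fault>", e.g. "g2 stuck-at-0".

Fault-free values for test 1 (P=1, Q=0): g1=1, g2=0, g3=0, giving Y=0. Observed 1.
Test 1: faults giving observed 1 are {g2 stuck-at-1, g2 inverted output, g3 stuck-at-1, g3 inverted output}.
Test 2 (P=0, Q=1): fault-free g1=1, g2=1, g3=1 → 1; observed 0. Eliminates g2 stuck-at-1, g2 inverted output, g3 stuck-at-1.
Only g3 inverted output is consistent with every test.

g3 inverted output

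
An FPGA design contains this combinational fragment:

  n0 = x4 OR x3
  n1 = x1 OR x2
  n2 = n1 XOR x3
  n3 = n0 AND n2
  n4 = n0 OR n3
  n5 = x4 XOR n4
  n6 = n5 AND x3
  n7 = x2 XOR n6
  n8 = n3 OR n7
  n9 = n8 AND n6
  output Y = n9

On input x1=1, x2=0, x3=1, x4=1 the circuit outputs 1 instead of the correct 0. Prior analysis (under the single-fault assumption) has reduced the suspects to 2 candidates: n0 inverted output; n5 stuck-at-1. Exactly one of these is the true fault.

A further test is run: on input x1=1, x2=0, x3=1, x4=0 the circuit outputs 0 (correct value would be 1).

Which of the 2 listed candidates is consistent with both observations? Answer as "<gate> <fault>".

Evaluate each candidate on input x1=1, x2=0, x3=1, x4=0:
  n0 inverted output: n0=0 [inverted output], n1=1, n2=0, n3=0, n4=0, n5=0, n6=0, n7=0, n8=0, n9=0 → 0 — matches
  n5 stuck-at-1: n0=1, n1=1, n2=0, n3=0, n4=1, n5=1 [stuck-at-1], n6=1, n7=1, n8=1, n9=1 → 1 — eliminated
Only n0 inverted output reproduces the observed 0.

n0 inverted output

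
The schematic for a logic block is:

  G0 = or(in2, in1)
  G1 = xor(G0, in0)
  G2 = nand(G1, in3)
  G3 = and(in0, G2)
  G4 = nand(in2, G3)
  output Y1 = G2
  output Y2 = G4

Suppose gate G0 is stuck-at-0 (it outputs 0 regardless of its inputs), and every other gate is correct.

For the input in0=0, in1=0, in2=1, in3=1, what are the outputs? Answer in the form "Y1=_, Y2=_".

Y1=1, Y2=1

Propagate with G0 forced: G0=0 [stuck-at-0], G1=0, G2=1, G3=0, G4=1.
So the outputs are Y1=1, Y2=1. (Without the fault they would be Y1=0, Y2=1.)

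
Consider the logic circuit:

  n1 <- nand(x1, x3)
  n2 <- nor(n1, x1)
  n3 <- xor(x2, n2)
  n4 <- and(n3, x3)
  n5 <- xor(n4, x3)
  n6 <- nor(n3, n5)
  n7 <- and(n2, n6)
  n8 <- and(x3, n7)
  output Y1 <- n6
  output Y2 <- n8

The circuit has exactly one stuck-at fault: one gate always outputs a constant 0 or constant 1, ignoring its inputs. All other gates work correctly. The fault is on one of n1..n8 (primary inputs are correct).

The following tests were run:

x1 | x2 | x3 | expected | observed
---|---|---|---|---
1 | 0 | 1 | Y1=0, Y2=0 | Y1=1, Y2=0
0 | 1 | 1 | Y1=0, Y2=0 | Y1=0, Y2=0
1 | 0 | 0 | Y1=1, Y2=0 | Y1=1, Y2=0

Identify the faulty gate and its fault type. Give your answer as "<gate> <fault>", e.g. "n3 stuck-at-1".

Fault-free values for test 1 (x1=1, x2=0, x3=1): n1=0, n2=0, n3=0, n4=0, n5=1, n6=0, n7=0, n8=0, giving Y1=0, Y2=0. Observed Y1=1, Y2=0.
Test 1: faults giving observed Y1=1, Y2=0 are {n4 stuck-at-1, n5 stuck-at-0, n6 stuck-at-1}.
Test 2 (x1=0, x2=1, x3=1): fault-free n1=1, n2=0, n3=1, n4=1, n5=0, n6=0, n7=0, n8=0 → Y1=0, Y2=0; observed Y1=0, Y2=0. Eliminates n6 stuck-at-1.
Test 3 (x1=1, x2=0, x3=0): fault-free n1=1, n2=0, n3=0, n4=0, n5=0, n6=1, n7=0, n8=0 → Y1=1, Y2=0; observed Y1=1, Y2=0. Eliminates n4 stuck-at-1.
Only n5 stuck-at-0 is consistent with every test.

n5 stuck-at-0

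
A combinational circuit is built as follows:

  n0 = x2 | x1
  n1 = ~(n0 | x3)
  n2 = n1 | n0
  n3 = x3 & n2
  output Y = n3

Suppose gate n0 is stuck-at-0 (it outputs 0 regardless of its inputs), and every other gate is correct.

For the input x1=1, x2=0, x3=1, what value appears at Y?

Propagate with n0 forced: n0=0 [stuck-at-0], n1=0, n2=0, n3=0.
So Y = 0. (Without the fault it would be 1.)

0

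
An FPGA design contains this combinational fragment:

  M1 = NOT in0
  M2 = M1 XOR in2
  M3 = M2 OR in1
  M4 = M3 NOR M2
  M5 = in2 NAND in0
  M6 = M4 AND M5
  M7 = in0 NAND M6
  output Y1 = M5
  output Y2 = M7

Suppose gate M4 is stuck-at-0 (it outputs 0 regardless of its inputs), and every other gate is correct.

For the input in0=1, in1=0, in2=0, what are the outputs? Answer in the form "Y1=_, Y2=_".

Propagate with M4 forced: M1=0, M2=0, M3=0, M4=0 [stuck-at-0], M5=1, M6=0, M7=1.
So the outputs are Y1=1, Y2=1. (Without the fault they would be Y1=1, Y2=0.)

Y1=1, Y2=1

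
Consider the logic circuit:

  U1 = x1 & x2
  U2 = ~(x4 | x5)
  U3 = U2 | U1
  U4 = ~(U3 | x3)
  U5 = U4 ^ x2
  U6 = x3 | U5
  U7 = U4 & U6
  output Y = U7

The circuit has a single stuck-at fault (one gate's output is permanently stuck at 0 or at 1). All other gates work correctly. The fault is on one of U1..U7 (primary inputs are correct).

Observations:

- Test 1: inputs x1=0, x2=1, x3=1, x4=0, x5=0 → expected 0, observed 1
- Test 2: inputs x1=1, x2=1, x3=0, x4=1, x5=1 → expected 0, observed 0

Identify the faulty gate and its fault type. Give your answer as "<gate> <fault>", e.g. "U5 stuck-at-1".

U4 stuck-at-1

Fault-free values for test 1 (x1=0, x2=1, x3=1, x4=0, x5=0): U1=0, U2=1, U3=1, U4=0, U5=1, U6=1, U7=0, giving Y=0. Observed 1.
Test 1: faults giving observed 1 are {U4 stuck-at-1, U7 stuck-at-1}.
Test 2 (x1=1, x2=1, x3=0, x4=1, x5=1): fault-free U1=1, U2=0, U3=1, U4=0, U5=1, U6=1, U7=0 → 0; observed 0. Eliminates U7 stuck-at-1.
Only U4 stuck-at-1 is consistent with every test.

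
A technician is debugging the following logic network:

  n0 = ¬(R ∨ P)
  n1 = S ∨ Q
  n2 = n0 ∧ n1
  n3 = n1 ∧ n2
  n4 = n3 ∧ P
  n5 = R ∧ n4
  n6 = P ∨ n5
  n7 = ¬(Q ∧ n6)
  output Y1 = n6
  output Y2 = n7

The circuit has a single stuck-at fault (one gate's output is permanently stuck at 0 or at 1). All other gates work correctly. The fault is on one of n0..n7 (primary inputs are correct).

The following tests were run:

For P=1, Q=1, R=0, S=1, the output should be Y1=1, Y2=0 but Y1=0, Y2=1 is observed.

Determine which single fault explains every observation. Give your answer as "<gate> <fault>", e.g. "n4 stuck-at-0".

Fault-free values for test 1 (P=1, Q=1, R=0, S=1): n0=0, n1=1, n2=0, n3=0, n4=0, n5=0, n6=1, n7=0, giving Y1=1, Y2=0. Observed Y1=0, Y2=1.
Test 1: faults giving observed Y1=0, Y2=1 are {n6 stuck-at-0}.
Only n6 stuck-at-0 is consistent with every test.

n6 stuck-at-0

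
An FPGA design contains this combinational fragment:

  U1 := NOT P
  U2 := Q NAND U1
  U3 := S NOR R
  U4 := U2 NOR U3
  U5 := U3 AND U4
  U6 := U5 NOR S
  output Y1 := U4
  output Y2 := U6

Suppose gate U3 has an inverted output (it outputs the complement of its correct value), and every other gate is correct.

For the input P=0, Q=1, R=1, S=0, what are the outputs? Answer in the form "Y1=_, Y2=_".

Y1=0, Y2=1

Propagate with U3 forced: U1=1, U2=0, U3=1 [inverted output], U4=0, U5=0, U6=1.
So the outputs are Y1=0, Y2=1. (Without the fault they would be Y1=1, Y2=1.)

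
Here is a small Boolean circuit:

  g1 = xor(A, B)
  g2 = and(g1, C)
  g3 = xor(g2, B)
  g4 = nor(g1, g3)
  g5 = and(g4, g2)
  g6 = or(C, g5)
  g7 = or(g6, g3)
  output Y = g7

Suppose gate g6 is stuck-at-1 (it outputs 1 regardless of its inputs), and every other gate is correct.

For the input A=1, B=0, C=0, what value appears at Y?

1

Propagate with g6 forced: g1=1, g2=0, g3=0, g4=0, g5=0, g6=1 [stuck-at-1], g7=1.
So Y = 1. (Without the fault it would be 0.)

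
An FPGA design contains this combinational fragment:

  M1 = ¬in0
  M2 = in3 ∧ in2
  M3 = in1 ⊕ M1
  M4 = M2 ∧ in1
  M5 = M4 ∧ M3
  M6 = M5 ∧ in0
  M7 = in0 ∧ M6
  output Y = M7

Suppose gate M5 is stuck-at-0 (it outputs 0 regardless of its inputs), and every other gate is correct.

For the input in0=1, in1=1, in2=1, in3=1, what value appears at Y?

0

Propagate with M5 forced: M1=0, M2=1, M3=1, M4=1, M5=0 [stuck-at-0], M6=0, M7=0.
So Y = 0. (Without the fault it would be 1.)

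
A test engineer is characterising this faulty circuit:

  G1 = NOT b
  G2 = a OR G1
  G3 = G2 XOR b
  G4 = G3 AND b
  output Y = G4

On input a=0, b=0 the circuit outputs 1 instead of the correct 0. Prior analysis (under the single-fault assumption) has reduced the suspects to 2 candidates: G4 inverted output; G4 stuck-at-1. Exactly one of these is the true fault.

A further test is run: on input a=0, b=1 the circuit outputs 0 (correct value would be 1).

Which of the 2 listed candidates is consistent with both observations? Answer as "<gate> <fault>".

G4 inverted output

Evaluate each candidate on input a=0, b=1:
  G4 inverted output: G1=0, G2=0, G3=1, G4=0 [inverted output] → 0 — matches
  G4 stuck-at-1: G1=0, G2=0, G3=1, G4=1 [stuck-at-1] → 1 — eliminated
Only G4 inverted output reproduces the observed 0.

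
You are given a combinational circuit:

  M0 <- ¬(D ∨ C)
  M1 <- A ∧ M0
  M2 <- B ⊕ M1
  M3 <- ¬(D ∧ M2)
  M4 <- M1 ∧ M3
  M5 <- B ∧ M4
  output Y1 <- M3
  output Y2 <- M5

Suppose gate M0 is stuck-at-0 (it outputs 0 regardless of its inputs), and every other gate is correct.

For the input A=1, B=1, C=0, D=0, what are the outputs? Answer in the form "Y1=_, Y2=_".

Y1=1, Y2=0

Propagate with M0 forced: M0=0 [stuck-at-0], M1=0, M2=1, M3=1, M4=0, M5=0.
So the outputs are Y1=1, Y2=0. (Without the fault they would be Y1=1, Y2=1.)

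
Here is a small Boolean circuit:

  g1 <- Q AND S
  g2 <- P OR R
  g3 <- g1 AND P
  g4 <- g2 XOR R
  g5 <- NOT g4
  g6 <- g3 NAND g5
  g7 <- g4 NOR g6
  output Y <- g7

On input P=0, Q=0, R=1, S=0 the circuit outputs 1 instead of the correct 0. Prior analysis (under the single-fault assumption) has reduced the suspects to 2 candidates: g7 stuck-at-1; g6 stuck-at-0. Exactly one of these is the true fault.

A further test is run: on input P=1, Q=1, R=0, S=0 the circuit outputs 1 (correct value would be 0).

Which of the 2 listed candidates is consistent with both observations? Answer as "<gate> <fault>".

Evaluate each candidate on input P=1, Q=1, R=0, S=0:
  g7 stuck-at-1: g1=0, g2=1, g3=0, g4=1, g5=0, g6=1, g7=1 [stuck-at-1] → 1 — matches
  g6 stuck-at-0: g1=0, g2=1, g3=0, g4=1, g5=0, g6=0 [stuck-at-0], g7=0 → 0 — eliminated
Only g7 stuck-at-1 reproduces the observed 1.

g7 stuck-at-1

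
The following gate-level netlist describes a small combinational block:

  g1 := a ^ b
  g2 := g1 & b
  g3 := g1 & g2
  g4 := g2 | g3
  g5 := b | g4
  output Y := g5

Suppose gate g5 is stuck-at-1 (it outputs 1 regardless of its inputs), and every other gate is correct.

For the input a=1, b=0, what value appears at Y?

1

Propagate with g5 forced: g1=1, g2=0, g3=0, g4=0, g5=1 [stuck-at-1].
So Y = 1. (Without the fault it would be 0.)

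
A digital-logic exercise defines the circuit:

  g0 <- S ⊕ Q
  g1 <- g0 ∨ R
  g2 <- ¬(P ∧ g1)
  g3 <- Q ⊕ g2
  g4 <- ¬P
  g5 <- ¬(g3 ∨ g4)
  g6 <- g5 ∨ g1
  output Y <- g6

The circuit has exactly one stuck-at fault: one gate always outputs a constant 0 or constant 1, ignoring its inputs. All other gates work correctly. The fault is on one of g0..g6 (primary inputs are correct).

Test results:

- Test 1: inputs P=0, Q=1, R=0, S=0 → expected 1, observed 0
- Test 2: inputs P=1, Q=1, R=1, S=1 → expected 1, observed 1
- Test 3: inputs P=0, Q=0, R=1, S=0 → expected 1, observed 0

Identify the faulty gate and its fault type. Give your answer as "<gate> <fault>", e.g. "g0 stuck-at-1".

Fault-free values for test 1 (P=0, Q=1, R=0, S=0): g0=1, g1=1, g2=1, g3=0, g4=1, g5=0, g6=1, giving Y=1. Observed 0.
Test 1: faults giving observed 0 are {g0 stuck-at-0, g1 stuck-at-0, g6 stuck-at-0}.
Test 2 (P=1, Q=1, R=1, S=1): fault-free g0=0, g1=1, g2=0, g3=1, g4=0, g5=0, g6=1 → 1; observed 1. Eliminates g6 stuck-at-0.
Test 3 (P=0, Q=0, R=1, S=0): fault-free g0=0, g1=1, g2=1, g3=1, g4=1, g5=0, g6=1 → 1; observed 0. Eliminates g0 stuck-at-0.
Only g1 stuck-at-0 is consistent with every test.

g1 stuck-at-0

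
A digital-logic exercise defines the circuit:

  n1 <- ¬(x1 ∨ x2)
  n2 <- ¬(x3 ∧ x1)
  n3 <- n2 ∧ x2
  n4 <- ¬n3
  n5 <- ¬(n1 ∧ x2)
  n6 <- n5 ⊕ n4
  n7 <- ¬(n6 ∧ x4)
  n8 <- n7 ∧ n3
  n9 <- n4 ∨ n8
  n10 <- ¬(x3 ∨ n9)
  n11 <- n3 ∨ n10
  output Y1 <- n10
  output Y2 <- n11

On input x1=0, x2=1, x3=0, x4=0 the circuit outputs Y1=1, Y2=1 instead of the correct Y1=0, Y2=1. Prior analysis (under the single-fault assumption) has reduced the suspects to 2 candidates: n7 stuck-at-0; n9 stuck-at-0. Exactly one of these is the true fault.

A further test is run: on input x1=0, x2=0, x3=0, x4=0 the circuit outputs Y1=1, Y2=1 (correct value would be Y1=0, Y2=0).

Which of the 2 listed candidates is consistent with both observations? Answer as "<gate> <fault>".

Evaluate each candidate on input x1=0, x2=0, x3=0, x4=0:
  n7 stuck-at-0: n1=1, n2=1, n3=0, n4=1, n5=1, n6=0, n7=0 [stuck-at-0], n8=0, n9=1, n10=0, n11=0 → Y1=0, Y2=0 — eliminated
  n9 stuck-at-0: n1=1, n2=1, n3=0, n4=1, n5=1, n6=0, n7=1, n8=0, n9=0 [stuck-at-0], n10=1, n11=1 → Y1=1, Y2=1 — matches
Only n9 stuck-at-0 reproduces the observed Y1=1, Y2=1.

n9 stuck-at-0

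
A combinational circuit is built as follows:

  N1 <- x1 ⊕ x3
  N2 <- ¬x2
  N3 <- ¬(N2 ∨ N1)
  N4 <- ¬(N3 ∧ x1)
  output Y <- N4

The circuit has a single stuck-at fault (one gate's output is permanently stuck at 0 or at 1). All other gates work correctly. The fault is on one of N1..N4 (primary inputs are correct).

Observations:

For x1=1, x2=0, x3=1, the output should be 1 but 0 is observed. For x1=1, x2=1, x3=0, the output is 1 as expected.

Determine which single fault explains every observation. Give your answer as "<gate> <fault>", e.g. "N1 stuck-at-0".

Fault-free values for test 1 (x1=1, x2=0, x3=1): N1=0, N2=1, N3=0, N4=1, giving Y=1. Observed 0.
Test 1: faults giving observed 0 are {N2 stuck-at-0, N3 stuck-at-1, N4 stuck-at-0}.
Test 2 (x1=1, x2=1, x3=0): fault-free N1=1, N2=0, N3=0, N4=1 → 1; observed 1. Eliminates N3 stuck-at-1, N4 stuck-at-0.
Only N2 stuck-at-0 is consistent with every test.

N2 stuck-at-0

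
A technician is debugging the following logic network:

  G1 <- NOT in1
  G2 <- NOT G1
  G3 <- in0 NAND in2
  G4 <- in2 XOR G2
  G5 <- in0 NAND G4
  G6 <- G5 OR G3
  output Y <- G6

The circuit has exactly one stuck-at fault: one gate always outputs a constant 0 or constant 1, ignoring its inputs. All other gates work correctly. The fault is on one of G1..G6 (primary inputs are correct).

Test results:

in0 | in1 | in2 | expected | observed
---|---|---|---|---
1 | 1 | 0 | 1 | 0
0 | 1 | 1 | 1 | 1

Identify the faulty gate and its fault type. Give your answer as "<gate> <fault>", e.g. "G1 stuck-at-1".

G3 stuck-at-0

Fault-free values for test 1 (in0=1, in1=1, in2=0): G1=0, G2=1, G3=1, G4=1, G5=0, G6=1, giving Y=1. Observed 0.
Test 1: faults giving observed 0 are {G3 stuck-at-0, G6 stuck-at-0}.
Test 2 (in0=0, in1=1, in2=1): fault-free G1=0, G2=1, G3=1, G4=0, G5=1, G6=1 → 1; observed 1. Eliminates G6 stuck-at-0.
Only G3 stuck-at-0 is consistent with every test.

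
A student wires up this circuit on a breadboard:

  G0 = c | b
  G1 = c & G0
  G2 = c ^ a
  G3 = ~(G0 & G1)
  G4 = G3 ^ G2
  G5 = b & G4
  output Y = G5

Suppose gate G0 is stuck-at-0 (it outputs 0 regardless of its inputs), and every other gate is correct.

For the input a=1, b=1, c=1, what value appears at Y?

Propagate with G0 forced: G0=0 [stuck-at-0], G1=0, G2=0, G3=1, G4=1, G5=1.
So Y = 1. (Without the fault it would be 0.)

1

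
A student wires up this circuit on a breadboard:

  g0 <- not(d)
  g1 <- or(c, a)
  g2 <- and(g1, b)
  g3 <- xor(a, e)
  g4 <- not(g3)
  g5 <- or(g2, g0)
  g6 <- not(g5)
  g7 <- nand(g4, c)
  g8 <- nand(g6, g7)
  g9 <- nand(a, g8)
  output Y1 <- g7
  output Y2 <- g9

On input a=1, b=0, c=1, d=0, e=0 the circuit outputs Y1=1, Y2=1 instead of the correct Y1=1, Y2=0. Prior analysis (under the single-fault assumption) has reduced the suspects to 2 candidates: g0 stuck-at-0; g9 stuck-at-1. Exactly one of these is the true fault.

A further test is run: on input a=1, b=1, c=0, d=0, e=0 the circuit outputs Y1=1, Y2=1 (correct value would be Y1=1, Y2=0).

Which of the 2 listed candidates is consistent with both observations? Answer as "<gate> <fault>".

g9 stuck-at-1

Evaluate each candidate on input a=1, b=1, c=0, d=0, e=0:
  g0 stuck-at-0: g0=0 [stuck-at-0], g1=1, g2=1, g3=1, g4=0, g5=1, g6=0, g7=1, g8=1, g9=0 → Y1=1, Y2=0 — eliminated
  g9 stuck-at-1: g0=1, g1=1, g2=1, g3=1, g4=0, g5=1, g6=0, g7=1, g8=1, g9=1 [stuck-at-1] → Y1=1, Y2=1 — matches
Only g9 stuck-at-1 reproduces the observed Y1=1, Y2=1.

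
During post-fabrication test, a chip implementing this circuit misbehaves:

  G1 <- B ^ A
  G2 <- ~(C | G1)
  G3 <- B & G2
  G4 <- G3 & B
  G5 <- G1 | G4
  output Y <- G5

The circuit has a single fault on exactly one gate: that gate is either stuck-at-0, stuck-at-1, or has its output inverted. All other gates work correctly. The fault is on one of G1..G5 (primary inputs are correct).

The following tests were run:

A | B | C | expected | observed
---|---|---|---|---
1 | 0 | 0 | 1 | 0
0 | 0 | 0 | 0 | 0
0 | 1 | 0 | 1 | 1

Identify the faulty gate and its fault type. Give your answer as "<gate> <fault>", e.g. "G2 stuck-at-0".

Fault-free values for test 1 (A=1, B=0, C=0): G1=1, G2=0, G3=0, G4=0, G5=1, giving Y=1. Observed 0.
Test 1: faults giving observed 0 are {G1 stuck-at-0, G1 inverted output, G5 stuck-at-0, G5 inverted output}.
Test 2 (A=0, B=0, C=0): fault-free G1=0, G2=1, G3=0, G4=0, G5=0 → 0; observed 0. Eliminates G1 inverted output, G5 inverted output.
Test 3 (A=0, B=1, C=0): fault-free G1=1, G2=0, G3=0, G4=0, G5=1 → 1; observed 1. Eliminates G5 stuck-at-0.
Only G1 stuck-at-0 is consistent with every test.

G1 stuck-at-0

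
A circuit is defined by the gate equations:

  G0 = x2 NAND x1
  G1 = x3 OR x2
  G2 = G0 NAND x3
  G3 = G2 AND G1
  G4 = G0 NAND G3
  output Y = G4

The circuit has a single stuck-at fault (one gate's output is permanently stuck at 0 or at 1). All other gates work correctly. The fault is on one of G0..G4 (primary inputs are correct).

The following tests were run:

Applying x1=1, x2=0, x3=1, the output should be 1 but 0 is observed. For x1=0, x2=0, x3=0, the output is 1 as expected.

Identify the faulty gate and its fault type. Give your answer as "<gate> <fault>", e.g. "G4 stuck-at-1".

Fault-free values for test 1 (x1=1, x2=0, x3=1): G0=1, G1=1, G2=0, G3=0, G4=1, giving Y=1. Observed 0.
Test 1: faults giving observed 0 are {G2 stuck-at-1, G3 stuck-at-1, G4 stuck-at-0}.
Test 2 (x1=0, x2=0, x3=0): fault-free G0=1, G1=0, G2=1, G3=0, G4=1 → 1; observed 1. Eliminates G3 stuck-at-1, G4 stuck-at-0.
Only G2 stuck-at-1 is consistent with every test.

G2 stuck-at-1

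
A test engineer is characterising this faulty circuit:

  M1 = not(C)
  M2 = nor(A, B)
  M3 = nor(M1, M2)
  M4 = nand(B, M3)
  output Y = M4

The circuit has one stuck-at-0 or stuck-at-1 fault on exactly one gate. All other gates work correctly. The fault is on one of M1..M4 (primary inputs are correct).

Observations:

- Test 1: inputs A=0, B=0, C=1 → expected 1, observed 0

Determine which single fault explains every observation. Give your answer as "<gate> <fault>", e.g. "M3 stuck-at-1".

Fault-free values for test 1 (A=0, B=0, C=1): M1=0, M2=1, M3=0, M4=1, giving Y=1. Observed 0.
Test 1: faults giving observed 0 are {M4 stuck-at-0}.
Only M4 stuck-at-0 is consistent with every test.

M4 stuck-at-0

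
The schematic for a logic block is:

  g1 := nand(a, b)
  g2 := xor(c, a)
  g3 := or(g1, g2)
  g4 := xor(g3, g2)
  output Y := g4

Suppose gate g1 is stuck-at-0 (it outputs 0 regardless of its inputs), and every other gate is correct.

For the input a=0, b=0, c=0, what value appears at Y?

Propagate with g1 forced: g1=0 [stuck-at-0], g2=0, g3=0, g4=0.
So Y = 0. (Without the fault it would be 1.)

0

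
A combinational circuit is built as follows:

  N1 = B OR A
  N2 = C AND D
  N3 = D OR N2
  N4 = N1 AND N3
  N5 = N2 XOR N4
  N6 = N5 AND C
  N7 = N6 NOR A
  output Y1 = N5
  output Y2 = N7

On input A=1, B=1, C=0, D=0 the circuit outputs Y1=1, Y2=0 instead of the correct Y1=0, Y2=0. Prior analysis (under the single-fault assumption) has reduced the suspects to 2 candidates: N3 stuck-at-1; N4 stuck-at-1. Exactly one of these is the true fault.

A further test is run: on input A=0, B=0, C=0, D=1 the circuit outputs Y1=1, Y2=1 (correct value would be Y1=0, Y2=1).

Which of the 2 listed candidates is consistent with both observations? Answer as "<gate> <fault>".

N4 stuck-at-1

Evaluate each candidate on input A=0, B=0, C=0, D=1:
  N3 stuck-at-1: N1=0, N2=0, N3=1 [stuck-at-1], N4=0, N5=0, N6=0, N7=1 → Y1=0, Y2=1 — eliminated
  N4 stuck-at-1: N1=0, N2=0, N3=1, N4=1 [stuck-at-1], N5=1, N6=0, N7=1 → Y1=1, Y2=1 — matches
Only N4 stuck-at-1 reproduces the observed Y1=1, Y2=1.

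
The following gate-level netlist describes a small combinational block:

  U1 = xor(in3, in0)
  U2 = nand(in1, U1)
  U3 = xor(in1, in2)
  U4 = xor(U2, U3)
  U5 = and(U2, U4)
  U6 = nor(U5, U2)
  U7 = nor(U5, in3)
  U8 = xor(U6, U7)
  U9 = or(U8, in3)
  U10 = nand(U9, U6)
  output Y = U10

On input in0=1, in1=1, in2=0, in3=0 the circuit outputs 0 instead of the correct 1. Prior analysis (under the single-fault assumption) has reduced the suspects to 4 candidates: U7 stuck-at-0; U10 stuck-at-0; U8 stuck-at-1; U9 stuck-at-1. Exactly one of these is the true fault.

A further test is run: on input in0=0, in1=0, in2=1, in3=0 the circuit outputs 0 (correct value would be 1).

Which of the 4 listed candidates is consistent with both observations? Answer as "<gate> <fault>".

U10 stuck-at-0

Evaluate each candidate on input in0=0, in1=0, in2=1, in3=0:
  U7 stuck-at-0: U1=0, U2=1, U3=1, U4=0, U5=0, U6=0, U7=0 [stuck-at-0], U8=0, U9=0, U10=1 → 1 — eliminated
  U10 stuck-at-0: U1=0, U2=1, U3=1, U4=0, U5=0, U6=0, U7=1, U8=1, U9=1, U10=0 [stuck-at-0] → 0 — matches
  U8 stuck-at-1: U1=0, U2=1, U3=1, U4=0, U5=0, U6=0, U7=1, U8=1 [stuck-at-1], U9=1, U10=1 → 1 — eliminated
  U9 stuck-at-1: U1=0, U2=1, U3=1, U4=0, U5=0, U6=0, U7=1, U8=1, U9=1 [stuck-at-1], U10=1 → 1 — eliminated
Only U10 stuck-at-0 reproduces the observed 0.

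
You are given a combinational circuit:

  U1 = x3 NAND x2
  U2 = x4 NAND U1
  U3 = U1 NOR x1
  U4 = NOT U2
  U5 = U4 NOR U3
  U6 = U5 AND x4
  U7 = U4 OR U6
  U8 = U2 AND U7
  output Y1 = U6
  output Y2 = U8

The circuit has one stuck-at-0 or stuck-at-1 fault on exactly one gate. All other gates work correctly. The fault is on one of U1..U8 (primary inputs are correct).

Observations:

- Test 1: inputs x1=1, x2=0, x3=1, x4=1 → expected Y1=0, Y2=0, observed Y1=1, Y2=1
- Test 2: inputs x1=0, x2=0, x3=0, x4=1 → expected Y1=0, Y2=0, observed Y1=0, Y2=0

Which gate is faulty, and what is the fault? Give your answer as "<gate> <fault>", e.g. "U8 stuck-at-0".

Fault-free values for test 1 (x1=1, x2=0, x3=1, x4=1): U1=1, U2=0, U3=0, U4=1, U5=0, U6=0, U7=1, U8=0, giving Y1=0, Y2=0. Observed Y1=1, Y2=1.
Test 1: faults giving observed Y1=1, Y2=1 are {U1 stuck-at-0, U2 stuck-at-1}.
Test 2 (x1=0, x2=0, x3=0, x4=1): fault-free U1=1, U2=0, U3=0, U4=1, U5=0, U6=0, U7=1, U8=0 → Y1=0, Y2=0; observed Y1=0, Y2=0. Eliminates U2 stuck-at-1.
Only U1 stuck-at-0 is consistent with every test.

U1 stuck-at-0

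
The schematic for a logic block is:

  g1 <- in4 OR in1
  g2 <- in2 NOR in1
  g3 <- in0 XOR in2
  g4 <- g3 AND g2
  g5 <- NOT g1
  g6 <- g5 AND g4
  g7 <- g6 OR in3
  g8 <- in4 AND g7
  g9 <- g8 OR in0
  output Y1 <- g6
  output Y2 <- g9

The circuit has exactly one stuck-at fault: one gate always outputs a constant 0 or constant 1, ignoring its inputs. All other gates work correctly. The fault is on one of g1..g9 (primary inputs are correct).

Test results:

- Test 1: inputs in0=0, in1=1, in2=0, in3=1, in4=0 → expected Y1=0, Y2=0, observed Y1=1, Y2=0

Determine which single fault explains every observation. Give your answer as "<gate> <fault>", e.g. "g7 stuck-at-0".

g6 stuck-at-1

Fault-free values for test 1 (in0=0, in1=1, in2=0, in3=1, in4=0): g1=1, g2=0, g3=0, g4=0, g5=0, g6=0, g7=1, g8=0, g9=0, giving Y1=0, Y2=0. Observed Y1=1, Y2=0.
Test 1: faults giving observed Y1=1, Y2=0 are {g6 stuck-at-1}.
Only g6 stuck-at-1 is consistent with every test.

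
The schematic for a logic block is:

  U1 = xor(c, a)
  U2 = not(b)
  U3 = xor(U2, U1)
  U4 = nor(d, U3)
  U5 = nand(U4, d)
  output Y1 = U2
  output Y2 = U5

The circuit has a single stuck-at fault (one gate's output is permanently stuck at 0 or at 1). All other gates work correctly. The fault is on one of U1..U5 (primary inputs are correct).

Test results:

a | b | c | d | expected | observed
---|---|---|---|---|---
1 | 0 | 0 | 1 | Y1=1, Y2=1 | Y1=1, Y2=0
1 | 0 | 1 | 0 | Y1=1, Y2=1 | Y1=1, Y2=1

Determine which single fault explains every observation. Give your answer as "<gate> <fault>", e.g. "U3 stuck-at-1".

U4 stuck-at-1

Fault-free values for test 1 (a=1, b=0, c=0, d=1): U1=1, U2=1, U3=0, U4=0, U5=1, giving Y1=1, Y2=1. Observed Y1=1, Y2=0.
Test 1: faults giving observed Y1=1, Y2=0 are {U4 stuck-at-1, U5 stuck-at-0}.
Test 2 (a=1, b=0, c=1, d=0): fault-free U1=0, U2=1, U3=1, U4=0, U5=1 → Y1=1, Y2=1; observed Y1=1, Y2=1. Eliminates U5 stuck-at-0.
Only U4 stuck-at-1 is consistent with every test.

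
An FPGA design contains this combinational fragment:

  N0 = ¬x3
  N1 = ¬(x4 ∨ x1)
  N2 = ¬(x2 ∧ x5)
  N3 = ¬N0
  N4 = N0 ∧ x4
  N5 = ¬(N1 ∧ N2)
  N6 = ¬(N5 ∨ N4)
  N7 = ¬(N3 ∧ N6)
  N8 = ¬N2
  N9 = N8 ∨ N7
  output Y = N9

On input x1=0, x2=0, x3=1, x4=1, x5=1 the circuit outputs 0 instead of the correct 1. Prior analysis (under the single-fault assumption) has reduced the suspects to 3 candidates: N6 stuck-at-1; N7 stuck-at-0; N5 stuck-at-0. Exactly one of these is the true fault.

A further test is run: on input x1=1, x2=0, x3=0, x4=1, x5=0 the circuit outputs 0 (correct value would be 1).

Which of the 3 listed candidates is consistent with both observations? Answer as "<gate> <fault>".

Evaluate each candidate on input x1=1, x2=0, x3=0, x4=1, x5=0:
  N6 stuck-at-1: N0=1, N1=0, N2=1, N3=0, N4=1, N5=1, N6=1 [stuck-at-1], N7=1, N8=0, N9=1 → 1 — eliminated
  N7 stuck-at-0: N0=1, N1=0, N2=1, N3=0, N4=1, N5=1, N6=0, N7=0 [stuck-at-0], N8=0, N9=0 → 0 — matches
  N5 stuck-at-0: N0=1, N1=0, N2=1, N3=0, N4=1, N5=0 [stuck-at-0], N6=0, N7=1, N8=0, N9=1 → 1 — eliminated
Only N7 stuck-at-0 reproduces the observed 0.

N7 stuck-at-0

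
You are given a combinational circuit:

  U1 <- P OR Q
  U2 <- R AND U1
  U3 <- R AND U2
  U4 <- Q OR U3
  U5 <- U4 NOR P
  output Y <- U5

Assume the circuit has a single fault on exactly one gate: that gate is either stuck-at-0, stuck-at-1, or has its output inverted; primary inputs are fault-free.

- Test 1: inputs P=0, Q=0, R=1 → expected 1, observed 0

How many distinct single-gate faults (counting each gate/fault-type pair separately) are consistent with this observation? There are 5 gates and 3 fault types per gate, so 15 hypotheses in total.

Fault-free: U1=0, U2=0, U3=0, U4=0, U5=1 → 1. Observed 0.
  U1: stuck-at-1, inverted output ✓; others ✗
  U2: stuck-at-1, inverted output ✓; others ✗
  U3: stuck-at-1, inverted output ✓; others ✗
  U4: stuck-at-1, inverted output ✓; others ✗
  U5: stuck-at-0, inverted output ✓; others ✗
Consistent faults: {U1 stuck-at-1, U1 inverted output, U2 stuck-at-1, U2 inverted output, U3 stuck-at-1, U3 inverted output, U4 stuck-at-1, U4 inverted output, U5 stuck-at-0, U5 inverted output} — 10 in all.

10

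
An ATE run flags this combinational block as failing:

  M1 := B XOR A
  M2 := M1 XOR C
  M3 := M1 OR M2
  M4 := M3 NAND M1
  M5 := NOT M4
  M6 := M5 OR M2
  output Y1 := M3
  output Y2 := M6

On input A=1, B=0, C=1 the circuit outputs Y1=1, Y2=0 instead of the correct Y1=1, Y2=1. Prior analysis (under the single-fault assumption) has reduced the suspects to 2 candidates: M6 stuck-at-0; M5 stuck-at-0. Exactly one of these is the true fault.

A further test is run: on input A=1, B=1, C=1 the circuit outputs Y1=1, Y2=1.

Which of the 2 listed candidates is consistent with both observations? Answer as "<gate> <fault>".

M5 stuck-at-0

Evaluate each candidate on input A=1, B=1, C=1:
  M6 stuck-at-0: M1=0, M2=1, M3=1, M4=1, M5=0, M6=0 [stuck-at-0] → Y1=1, Y2=0 — eliminated
  M5 stuck-at-0: M1=0, M2=1, M3=1, M4=1, M5=0 [stuck-at-0], M6=1 → Y1=1, Y2=1 — matches
Only M5 stuck-at-0 reproduces the observed Y1=1, Y2=1.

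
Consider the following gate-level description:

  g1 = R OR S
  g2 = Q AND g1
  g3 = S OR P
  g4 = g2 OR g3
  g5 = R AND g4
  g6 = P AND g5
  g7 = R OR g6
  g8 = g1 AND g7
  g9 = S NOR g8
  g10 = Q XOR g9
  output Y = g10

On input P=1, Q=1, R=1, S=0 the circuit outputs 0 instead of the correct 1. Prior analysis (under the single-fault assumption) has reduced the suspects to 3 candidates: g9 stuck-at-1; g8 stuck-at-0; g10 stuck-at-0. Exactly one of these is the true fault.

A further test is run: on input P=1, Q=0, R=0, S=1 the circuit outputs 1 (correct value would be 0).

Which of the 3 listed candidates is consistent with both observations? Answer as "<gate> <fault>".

g9 stuck-at-1

Evaluate each candidate on input P=1, Q=0, R=0, S=1:
  g9 stuck-at-1: g1=1, g2=0, g3=1, g4=1, g5=0, g6=0, g7=0, g8=0, g9=1 [stuck-at-1], g10=1 → 1 — matches
  g8 stuck-at-0: g1=1, g2=0, g3=1, g4=1, g5=0, g6=0, g7=0, g8=0 [stuck-at-0], g9=0, g10=0 → 0 — eliminated
  g10 stuck-at-0: g1=1, g2=0, g3=1, g4=1, g5=0, g6=0, g7=0, g8=0, g9=0, g10=0 [stuck-at-0] → 0 — eliminated
Only g9 stuck-at-1 reproduces the observed 1.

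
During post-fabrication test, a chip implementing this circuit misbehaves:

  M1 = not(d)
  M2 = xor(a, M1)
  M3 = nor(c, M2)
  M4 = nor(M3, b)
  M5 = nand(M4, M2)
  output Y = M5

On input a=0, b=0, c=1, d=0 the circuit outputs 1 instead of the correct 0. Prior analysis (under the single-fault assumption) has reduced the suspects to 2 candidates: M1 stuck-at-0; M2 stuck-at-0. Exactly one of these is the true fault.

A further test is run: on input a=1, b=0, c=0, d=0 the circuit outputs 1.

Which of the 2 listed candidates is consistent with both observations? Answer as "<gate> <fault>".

M2 stuck-at-0

Evaluate each candidate on input a=1, b=0, c=0, d=0:
  M1 stuck-at-0: M1=0 [stuck-at-0], M2=1, M3=0, M4=1, M5=0 → 0 — eliminated
  M2 stuck-at-0: M1=1, M2=0 [stuck-at-0], M3=1, M4=0, M5=1 → 1 — matches
Only M2 stuck-at-0 reproduces the observed 1.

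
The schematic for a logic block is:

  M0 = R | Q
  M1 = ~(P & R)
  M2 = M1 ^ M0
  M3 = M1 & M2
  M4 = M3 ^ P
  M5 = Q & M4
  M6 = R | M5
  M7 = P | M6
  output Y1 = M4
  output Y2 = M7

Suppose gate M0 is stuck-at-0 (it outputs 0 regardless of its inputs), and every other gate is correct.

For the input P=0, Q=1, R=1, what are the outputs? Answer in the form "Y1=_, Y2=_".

Y1=1, Y2=1

Propagate with M0 forced: M0=0 [stuck-at-0], M1=1, M2=1, M3=1, M4=1, M5=1, M6=1, M7=1.
So the outputs are Y1=1, Y2=1. (Without the fault they would be Y1=0, Y2=1.)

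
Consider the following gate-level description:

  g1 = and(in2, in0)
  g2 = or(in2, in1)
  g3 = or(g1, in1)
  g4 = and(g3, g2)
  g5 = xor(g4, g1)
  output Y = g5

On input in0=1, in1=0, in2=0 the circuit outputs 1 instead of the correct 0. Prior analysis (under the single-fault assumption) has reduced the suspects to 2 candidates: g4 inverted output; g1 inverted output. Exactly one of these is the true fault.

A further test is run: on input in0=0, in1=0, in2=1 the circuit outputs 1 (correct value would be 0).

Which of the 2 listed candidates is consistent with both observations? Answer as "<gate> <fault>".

g4 inverted output

Evaluate each candidate on input in0=0, in1=0, in2=1:
  g4 inverted output: g1=0, g2=1, g3=0, g4=1 [inverted output], g5=1 → 1 — matches
  g1 inverted output: g1=1 [inverted output], g2=1, g3=1, g4=1, g5=0 → 0 — eliminated
Only g4 inverted output reproduces the observed 1.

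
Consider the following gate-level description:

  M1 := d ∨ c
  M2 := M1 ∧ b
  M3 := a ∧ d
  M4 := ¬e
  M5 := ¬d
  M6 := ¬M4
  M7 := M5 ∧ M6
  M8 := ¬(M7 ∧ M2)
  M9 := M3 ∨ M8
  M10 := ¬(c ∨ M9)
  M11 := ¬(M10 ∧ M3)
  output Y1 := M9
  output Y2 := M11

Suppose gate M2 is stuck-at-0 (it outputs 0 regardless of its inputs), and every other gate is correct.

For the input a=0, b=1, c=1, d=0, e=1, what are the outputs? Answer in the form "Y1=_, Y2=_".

Propagate with M2 forced: M1=1, M2=0 [stuck-at-0], M3=0, M4=0, M5=1, M6=1, M7=1, M8=1, M9=1, M10=0, M11=1.
So the outputs are Y1=1, Y2=1. (Without the fault they would be Y1=0, Y2=1.)

Y1=1, Y2=1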